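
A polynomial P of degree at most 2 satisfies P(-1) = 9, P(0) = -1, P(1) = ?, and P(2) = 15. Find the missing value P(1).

The 3 known points determine the degree-2 polynomial uniquely.
Write P(x) = ax^2 + bx + c. Substituting each data point gives a linear system:
  a - b + c = 9
  c = -1
  4a + 2b + c = 15
Solving the system yields a = 6, b = -4, c = -1.
So P(x) = 6x² - 4x - 1.
Then P(1) = 1.

1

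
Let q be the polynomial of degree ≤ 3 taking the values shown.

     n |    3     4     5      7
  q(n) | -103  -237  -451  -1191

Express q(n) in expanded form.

Using the Lagrange interpolation formula with nodes 3, 4, 5, 7:
  L_0(n) = (n - 4)(n - 5)(n - 7) / -8
  L_1(n) = (n - 3)(n - 5)(n - 7) / 3
  L_2(n) = (n - 3)(n - 4)(n - 7) / -4
  L_3(n) = (n - 3)(n - 4)(n - 5) / 24
Then q(n) = -103·L_0(n) - 237·L_1(n) - 451·L_2(n) - 1191·L_3(n).
Expanding and collecting terms gives q(n) = -3n³ - 4n² + 5n - 1.
Check: q(4) = -237. ✓

q(n) = -3n^3 - 4n^2 + 5n - 1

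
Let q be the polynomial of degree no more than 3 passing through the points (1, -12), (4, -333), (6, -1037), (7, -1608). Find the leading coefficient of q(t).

-4

Write q(t) = at^3 + bt^2 + ct + d. Substituting each data point gives a linear system:
  a + b + c + d = -12
  64a + 16b + 4c + d = -333
  216a + 36b + 6c + d = -1037
  343a + 49b + 7c + d = -1608
Solving the system yields a = -4, b = -5, c = 2, d = -5.
So q(t) = -4t^3 - 5t^2 + 2t - 5.
The leading coefficient is -4.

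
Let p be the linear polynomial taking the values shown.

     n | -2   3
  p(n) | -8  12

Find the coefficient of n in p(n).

4

Write p(n) = an + b. Substituting each data point gives a linear system:
  -2a + b = -8
  3a + b = 12
Solving the system yields a = 4, b = 0.
So p(n) = 4n.
The leading coefficient is 4.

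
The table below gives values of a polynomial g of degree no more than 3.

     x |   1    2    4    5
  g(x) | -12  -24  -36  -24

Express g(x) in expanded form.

g(x) = x^3 - 5x^2 - 4x - 4

Write g(x) = ax^3 + bx^2 + cx + d. Substituting each data point gives a linear system:
  a + b + c + d = -12
  8a + 4b + 2c + d = -24
  64a + 16b + 4c + d = -36
  125a + 25b + 5c + d = -24
Solving the system yields a = 1, b = -5, c = -4, d = -4.
So g(x) = x^3 - 5x^2 - 4x - 4.
Check: g(2) = -24. ✓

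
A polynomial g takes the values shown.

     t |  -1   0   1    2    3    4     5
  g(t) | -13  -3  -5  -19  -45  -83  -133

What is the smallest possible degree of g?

2

Forward differences of the values at t = -1, 0, 1, 2, 3, 4, 5:
  g  : -13  -3  -5  -19  -45  -83  -133
  Δ  : 10  -2  -14  -26  -38  -50
  Δ^2: -12  -12  -12  -12  -12
  Δ^3: 0  0  0  0
  Δ^4: 0  0  0
  Δ^5: 0  0
  Δ^6: 0
The second differences are constant (-12) and nonzero, while all higher differences vanish, so the minimal degree is 2.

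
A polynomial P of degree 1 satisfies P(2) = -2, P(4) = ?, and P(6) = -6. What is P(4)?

-4

On equispaced nodes a degree-1 polynomial has vanishing second forward difference, so
  P(2) - 2·P(4) + P(6) = 0.
Substituting the known values and solving for P(4):
  -2·P(4) = 8
  P(4) = -4.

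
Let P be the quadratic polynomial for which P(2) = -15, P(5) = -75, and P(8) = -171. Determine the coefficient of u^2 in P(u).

Write P(u) = au^2 + bu + c. Substituting each data point gives a linear system:
  4a + 2b + c = -15
  25a + 5b + c = -75
  64a + 8b + c = -171
Solving the system yields a = -2, b = -6, c = 5.
So P(u) = -2u² - 6u + 5.
The leading coefficient is -2.

-2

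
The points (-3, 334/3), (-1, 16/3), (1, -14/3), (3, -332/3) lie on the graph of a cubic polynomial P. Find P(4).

-779/3

Using the Lagrange interpolation formula with nodes -3, -1, 1, 3:
  L_0(s) = (s + 1)(s - 1)(s - 3) / -48
  L_1(s) = (s + 3)(s - 1)(s - 3) / 16
  L_2(s) = (s + 3)(s + 1)(s - 3) / -16
  L_3(s) = (s + 3)(s + 1)(s - 1) / 48
Then P(s) = 334/3·L_0(s) + 16/3·L_1(s) - 14/3·L_2(s) - 332/3·L_3(s).
Expanding and collecting terms gives P(s) = -4s^3 - s + 1/3.
Evaluating at s = 4: P(4) = -779/3.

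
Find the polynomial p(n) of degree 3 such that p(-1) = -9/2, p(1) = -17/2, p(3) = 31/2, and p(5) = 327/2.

Using the Lagrange interpolation formula with nodes -1, 1, 3, 5:
  L_0(n) = (n - 1)(n - 3)(n - 5) / -48
  L_1(n) = (n + 1)(n - 3)(n - 5) / 16
  L_2(n) = (n + 1)(n - 1)(n - 5) / -16
  L_3(n) = (n + 1)(n - 1)(n - 3) / 48
Then p(n) = -9/2·L_0(n) - 17/2·L_1(n) + 31/2·L_2(n) + 327/2·L_3(n).
Expanding and collecting terms gives p(n) = 2n³ - (5/2)n² - 4n - 4.
Check: p(3) = 31/2. ✓

p(n) = 2n^3 - (5/2)n^2 - 4n - 4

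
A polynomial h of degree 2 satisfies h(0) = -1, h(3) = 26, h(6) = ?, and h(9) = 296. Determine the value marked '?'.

On equispaced nodes a degree-2 polynomial has vanishing third forward difference, so
  - h(0) + 3·h(3) - 3·h(6) + h(9) = 0.
Substituting the known values and solving for h(6):
  -3·h(6) = -375
  h(6) = 125.

125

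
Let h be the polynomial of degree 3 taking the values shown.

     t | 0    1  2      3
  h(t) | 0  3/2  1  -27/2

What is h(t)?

Write h(t) = at^3 + bt^2 + ct + d. Substituting each data point gives a linear system:
  d = 0
  a + b + c + d = 3/2
  8a + 4b + 2c + d = 1
  27a + 9b + 3c + d = -27/2
Solving the system yields a = -2, b = 5, c = -3/2, d = 0.
So h(t) = -2t³ + 5t² - (3/2)t.
Check: h(2) = 1. ✓

h(t) = -2t^3 + 5t^2 - (3/2)t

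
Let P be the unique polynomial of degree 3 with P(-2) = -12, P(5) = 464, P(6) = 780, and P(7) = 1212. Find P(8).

1778

Using the Lagrange interpolation formula with nodes -2, 5, 6, 7:
  L_0(u) = (u - 5)(u - 6)(u - 7) / -504
  L_1(u) = (u + 2)(u - 6)(u - 7) / 14
  L_2(u) = (u + 2)(u - 5)(u - 7) / -8
  L_3(u) = (u + 2)(u - 5)(u - 6) / 18
Then P(u) = -12·L_0(u) + 464·L_1(u) + 780·L_2(u) + 1212·L_3(u).
Expanding and collecting terms gives P(u) = 3u³ + 4u² - u - 6.
Evaluating at u = 8: P(8) = 1778.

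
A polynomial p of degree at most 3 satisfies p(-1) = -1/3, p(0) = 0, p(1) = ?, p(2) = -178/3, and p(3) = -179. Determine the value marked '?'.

-29/3

On equispaced nodes a degree-3 polynomial has vanishing fourth forward difference, so
  p(-1) - 4·p(0) + 6·p(1) - 4·p(2) + p(3) = 0.
Substituting the known values and solving for p(1):
  6·p(1) = -58
  p(1) = -29/3.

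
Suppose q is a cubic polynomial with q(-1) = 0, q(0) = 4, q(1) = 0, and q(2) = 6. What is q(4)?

120

Write q(t) = at^3 + bt^2 + ct + d. Substituting each data point gives a linear system:
  -a + b - c + d = 0
  d = 4
  a + b + c + d = 0
  8a + 4b + 2c + d = 6
Solving the system yields a = 3, b = -4, c = -3, d = 4.
So q(t) = 3t^3 - 4t^2 - 3t + 4.
Then q(4) = 120.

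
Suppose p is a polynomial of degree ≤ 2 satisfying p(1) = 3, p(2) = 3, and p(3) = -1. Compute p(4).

-9

Forward differences of the values at s = 1, 2, 3:
  p  : 3  3  -1
  Δ  : 0  -4
  Δ^2: -4
The second differences are constant, confirming degree 2.
Interpolating (Newton forward form) and evaluating at s = 4 gives p(4) = -9.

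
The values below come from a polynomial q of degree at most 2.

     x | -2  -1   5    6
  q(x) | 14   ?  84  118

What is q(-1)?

6

The 3 known points determine the degree-2 polynomial uniquely.
Write q(x) = ax^2 + bx + c. Substituting each data point gives a linear system:
  4a - 2b + c = 14
  25a + 5b + c = 84
  36a + 6b + c = 118
Solving the system yields a = 3, b = 1, c = 4.
So q(x) = 3x² + x + 4.
Then q(-1) = 6.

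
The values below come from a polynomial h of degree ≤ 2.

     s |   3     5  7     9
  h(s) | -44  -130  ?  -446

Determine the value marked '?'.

On equispaced nodes a degree-2 polynomial has vanishing third forward difference, so
  - h(3) + 3·h(5) - 3·h(7) + h(9) = 0.
Substituting the known values and solving for h(7):
  -3·h(7) = 792
  h(7) = -264.

-264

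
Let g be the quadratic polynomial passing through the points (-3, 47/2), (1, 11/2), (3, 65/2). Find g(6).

118

Using the Lagrange interpolation formula with nodes -3, 1, 3:
  L_0(u) = (u - 1)(u - 3) / 24
  L_1(u) = (u + 3)(u - 3) / -8
  L_2(u) = (u + 3)(u - 1) / 12
Then g(u) = 47/2·L_0(u) + 11/2·L_1(u) + 65/2·L_2(u).
Expanding and collecting terms gives g(u) = 3u^2 + (3/2)u + 1.
Evaluating at u = 6: g(6) = 118.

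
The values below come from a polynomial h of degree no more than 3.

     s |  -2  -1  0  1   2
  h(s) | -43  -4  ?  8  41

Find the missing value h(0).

3

On equispaced nodes a degree-3 polynomial has vanishing fourth forward difference, so
  h(-2) - 4·h(-1) + 6·h(0) - 4·h(1) + h(2) = 0.
Substituting the known values and solving for h(0):
  6·h(0) = 18
  h(0) = 3.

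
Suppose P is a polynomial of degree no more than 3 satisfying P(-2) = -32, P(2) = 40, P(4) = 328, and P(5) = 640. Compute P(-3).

-120

Write P(s) = as^3 + bs^2 + cs + d. Substituting each data point gives a linear system:
  -8a + 4b - 2c + d = -32
  8a + 4b + 2c + d = 40
  64a + 16b + 4c + d = 328
  125a + 25b + 5c + d = 640
Solving the system yields a = 5, b = 1, c = -2, d = 0.
So P(s) = 5s^3 + s^2 - 2s.
Then P(-3) = -120.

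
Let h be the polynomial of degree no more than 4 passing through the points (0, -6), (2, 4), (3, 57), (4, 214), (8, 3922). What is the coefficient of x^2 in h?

Write h(x) = ax^4 + bx^3 + cx^2 + dx + e. Substituting each data point gives a linear system:
  e = -6
  16a + 8b + 4c + 2d + e = 4
  81a + 27b + 9c + 3d + e = 57
  256a + 64b + 16c + 4d + e = 214
  4096a + 512b + 64c + 8d + e = 3922
Solving the system yields a = 1, b = 0, c = -3, d = 3, e = -6.
So h(x) = x^4 - 3x^2 + 3x - 6.
The coefficient of x^2 is -3.

-3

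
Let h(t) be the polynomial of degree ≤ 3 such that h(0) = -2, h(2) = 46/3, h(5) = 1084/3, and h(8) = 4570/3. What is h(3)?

70

Using the Lagrange interpolation formula with nodes 0, 2, 5, 8:
  L_0(t) = (t - 2)(t - 5)(t - 8) / -80
  L_1(t) = t(t - 5)(t - 8) / 36
  L_2(t) = t(t - 2)(t - 8) / -45
  L_3(t) = t(t - 2)(t - 5) / 144
Then h(t) = -2·L_0(t) + 46/3·L_1(t) + 1084/3·L_2(t) + 4570/3·L_3(t).
Expanding and collecting terms gives h(t) = 3t³ + (1/3)t² - 4t - 2.
Evaluating at t = 3: h(3) = 70.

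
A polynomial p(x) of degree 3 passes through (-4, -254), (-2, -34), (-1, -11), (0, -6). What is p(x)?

p(x) = 5x^3 + 6x^2 + 6x - 6

Write p(x) = ax^3 + bx^2 + cx + d. Substituting each data point gives a linear system:
  -64a + 16b - 4c + d = -254
  -8a + 4b - 2c + d = -34
  -a + b - c + d = -11
  d = -6
Solving the system yields a = 5, b = 6, c = 6, d = -6.
So p(x) = 5x^3 + 6x^2 + 6x - 6.
Check: p(-1) = -11. ✓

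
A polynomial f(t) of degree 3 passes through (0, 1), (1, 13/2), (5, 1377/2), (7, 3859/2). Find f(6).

Write f(t) = at^3 + bt^2 + ct + d. Substituting each data point gives a linear system:
  d = 1
  a + b + c + d = 13/2
  125a + 25b + 5c + d = 1377/2
  343a + 49b + 7c + d = 3859/2
Solving the system yields a = 6, b = -3, c = 5/2, d = 1.
So f(t) = 6t^3 - 3t^2 + (5/2)t + 1.
Then f(6) = 1204.

1204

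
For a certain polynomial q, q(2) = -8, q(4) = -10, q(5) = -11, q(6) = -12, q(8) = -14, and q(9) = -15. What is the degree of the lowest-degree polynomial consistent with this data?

1

Divided differences on the nodes 2, 4, 5, 6, 8, 9:
  order 0: -8  -10  -11  -12  -14  -15
  order 1: -1  -1  -1  -1  -1
  order 2: 0  0  0  0
  order 3: 0  0  0
  order 4: 0  0
  order 5: 0
The order-1 divided differences are all -1 (nonzero) and every higher order vanishes, so the data lies on a polynomial of degree exactly 1.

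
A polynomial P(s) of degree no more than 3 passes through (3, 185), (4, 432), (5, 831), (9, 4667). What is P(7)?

Using the Lagrange interpolation formula with nodes 3, 4, 5, 9:
  L_0(s) = (s - 4)(s - 5)(s - 9) / -12
  L_1(s) = (s - 3)(s - 5)(s - 9) / 5
  L_2(s) = (s - 3)(s - 4)(s - 9) / -8
  L_3(s) = (s - 3)(s - 4)(s - 5) / 120
Then P(s) = 185·L_0(s) + 432·L_1(s) + 831·L_2(s) + 4667·L_3(s).
Expanding and collecting terms gives P(s) = 6s^3 + 4s^2 - 3s - 4.
Evaluating at s = 7: P(7) = 2229.

2229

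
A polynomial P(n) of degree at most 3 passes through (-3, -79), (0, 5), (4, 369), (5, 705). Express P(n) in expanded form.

Write P(n) = an^3 + bn^2 + cn + d. Substituting each data point gives a linear system:
  -27a + 9b - 3c + d = -79
  d = 5
  64a + 16b + 4c + d = 369
  125a + 25b + 5c + d = 705
Solving the system yields a = 5, b = 4, c = -5, d = 5.
So P(n) = 5n^3 + 4n^2 - 5n + 5.
Check: P(-3) = -79. ✓

P(n) = 5n^3 + 4n^2 - 5n + 5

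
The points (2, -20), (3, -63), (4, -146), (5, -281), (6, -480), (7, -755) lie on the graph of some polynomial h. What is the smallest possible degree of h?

3

Forward differences of the values at x = 2, 3, 4, 5, 6, 7:
  h  : -20  -63  -146  -281  -480  -755
  Δ  : -43  -83  -135  -199  -275
  Δ^2: -40  -52  -64  -76
  Δ^3: -12  -12  -12
  Δ^4: 0  0
  Δ^5: 0
The third differences are constant (-12) and nonzero, while all higher differences vanish, so the minimal degree is 3.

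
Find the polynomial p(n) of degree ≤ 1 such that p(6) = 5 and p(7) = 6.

Write p(n) = an + b. Substituting each data point gives a linear system:
  6a + b = 5
  7a + b = 6
Solving the system yields a = 1, b = -1.
So p(n) = n - 1.
Check: p(6) = 5. ✓

p(n) = n - 1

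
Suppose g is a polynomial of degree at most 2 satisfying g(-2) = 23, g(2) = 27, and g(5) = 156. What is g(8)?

393

Using the Lagrange interpolation formula with nodes -2, 2, 5:
  L_0(n) = (n - 2)(n - 5) / 28
  L_1(n) = (n + 2)(n - 5) / -12
  L_2(n) = (n + 2)(n - 2) / 21
Then g(n) = 23·L_0(n) + 27·L_1(n) + 156·L_2(n).
Expanding and collecting terms gives g(n) = 6n² + n + 1.
Evaluating at n = 8: g(8) = 393.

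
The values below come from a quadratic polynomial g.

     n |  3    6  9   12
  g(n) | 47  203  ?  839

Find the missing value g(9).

467

On equispaced nodes a degree-2 polynomial has vanishing third forward difference, so
  - g(3) + 3·g(6) - 3·g(9) + g(12) = 0.
Substituting the known values and solving for g(9):
  -3·g(9) = -1401
  g(9) = 467.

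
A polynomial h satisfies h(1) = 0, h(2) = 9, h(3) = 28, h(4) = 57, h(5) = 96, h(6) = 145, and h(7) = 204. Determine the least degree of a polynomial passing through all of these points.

Forward differences of the values at x = 1, 2, 3, 4, 5, 6, 7:
  h  : 0  9  28  57  96  145  204
  Δ  : 9  19  29  39  49  59
  Δ^2: 10  10  10  10  10
  Δ^3: 0  0  0  0
  Δ^4: 0  0  0
  Δ^5: 0  0
  Δ^6: 0
The second differences are constant (10) and nonzero, while all higher differences vanish, so the minimal degree is 2.

2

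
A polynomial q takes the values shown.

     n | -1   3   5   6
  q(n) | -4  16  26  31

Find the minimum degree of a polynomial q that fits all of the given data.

Divided differences on the nodes -1, 3, 5, 6:
  order 0: -4  16  26  31
  order 1: 5  5  5
  order 2: 0  0
  order 3: 0
The order-1 divided differences are all 5 (nonzero) and every higher order vanishes, so the data lies on a polynomial of degree exactly 1.

1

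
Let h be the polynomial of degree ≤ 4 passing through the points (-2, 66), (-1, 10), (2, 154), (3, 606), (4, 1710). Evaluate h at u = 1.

Using the Lagrange interpolation formula with nodes -2, -1, 2, 3, 4:
  L_0(u) = (u + 1)(u - 2)(u - 3)(u - 4) / 120
  L_1(u) = (u + 2)(u - 2)(u - 3)(u - 4) / -60
  L_2(u) = (u + 2)(u + 1)(u - 3)(u - 4) / 24
  L_3(u) = (u + 2)(u + 1)(u - 2)(u - 4) / -20
  L_4(u) = (u + 2)(u + 1)(u - 2)(u - 3) / 60
Then h(u) = 66·L_0(u) + 10·L_1(u) + 154·L_2(u) + 606·L_3(u) + 1710·L_4(u).
Expanding and collecting terms gives h(u) = 5u^4 + 5u^3 + 6u^2 + 2u + 6.
Evaluating at u = 1: h(1) = 24.

24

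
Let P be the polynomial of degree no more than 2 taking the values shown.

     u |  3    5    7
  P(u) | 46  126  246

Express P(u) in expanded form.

Using the Lagrange interpolation formula with nodes 3, 5, 7:
  L_0(u) = (u - 5)(u - 7) / 8
  L_1(u) = (u - 3)(u - 7) / -4
  L_2(u) = (u - 3)(u - 5) / 8
Then P(u) = 46·L_0(u) + 126·L_1(u) + 246·L_2(u).
Expanding and collecting terms gives P(u) = 5u² + 1.
Check: P(3) = 46. ✓

P(u) = 5u^2 + 1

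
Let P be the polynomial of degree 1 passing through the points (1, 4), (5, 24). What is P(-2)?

Write P(s) = as + b. Substituting each data point gives a linear system:
  a + b = 4
  5a + b = 24
Solving the system yields a = 5, b = -1.
So P(s) = 5s - 1.
Then P(-2) = -11.

-11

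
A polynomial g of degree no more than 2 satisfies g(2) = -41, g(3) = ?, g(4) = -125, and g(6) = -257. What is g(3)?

The 3 known points determine the degree-2 polynomial uniquely.
Write g(u) = au^2 + bu + c. Substituting each data point gives a linear system:
  4a + 2b + c = -41
  16a + 4b + c = -125
  36a + 6b + c = -257
Solving the system yields a = -6, b = -6, c = -5.
So g(u) = -6u² - 6u - 5.
Then g(3) = -77.

-77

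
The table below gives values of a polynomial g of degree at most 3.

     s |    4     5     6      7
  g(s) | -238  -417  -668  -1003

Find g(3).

Using the Lagrange interpolation formula with nodes 4, 5, 6, 7:
  L_0(s) = (s - 5)(s - 6)(s - 7) / -6
  L_1(s) = (s - 4)(s - 6)(s - 7) / 2
  L_2(s) = (s - 4)(s - 5)(s - 7) / -2
  L_3(s) = (s - 4)(s - 5)(s - 6) / 6
Then g(s) = -238·L_0(s) - 417·L_1(s) - 668·L_2(s) - 1003·L_3(s).
Expanding and collecting terms gives g(s) = -2s^3 - 6s^2 - 3s - 2.
Evaluating at s = 3: g(3) = -119.

-119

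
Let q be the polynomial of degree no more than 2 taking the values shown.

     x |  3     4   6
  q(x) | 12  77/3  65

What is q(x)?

q(x) = 2x^2 - (1/3)x - 5

Using the Lagrange interpolation formula with nodes 3, 4, 6:
  L_0(x) = (x - 4)(x - 6) / 3
  L_1(x) = (x - 3)(x - 6) / -2
  L_2(x) = (x - 3)(x - 4) / 6
Then q(x) = 12·L_0(x) + 77/3·L_1(x) + 65·L_2(x).
Expanding and collecting terms gives q(x) = 2x² - (1/3)x - 5.
Check: q(4) = 77/3. ✓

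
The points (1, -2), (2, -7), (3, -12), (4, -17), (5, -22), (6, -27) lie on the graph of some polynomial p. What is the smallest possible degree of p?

1

Forward differences of the values at x = 1, 2, 3, 4, 5, 6:
  p  : -2  -7  -12  -17  -22  -27
  Δ  : -5  -5  -5  -5  -5
  Δ^2: 0  0  0  0
  Δ^3: 0  0  0
  Δ^4: 0  0
  Δ^5: 0
The first differences are constant (-5) and nonzero, while all higher differences vanish, so the minimal degree is 1.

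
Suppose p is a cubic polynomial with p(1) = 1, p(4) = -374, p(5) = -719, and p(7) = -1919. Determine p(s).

p(s) = -5s^3 - 5s^2 + 5s + 6

Write p(s) = as^3 + bs^2 + cs + d. Substituting each data point gives a linear system:
  a + b + c + d = 1
  64a + 16b + 4c + d = -374
  125a + 25b + 5c + d = -719
  343a + 49b + 7c + d = -1919
Solving the system yields a = -5, b = -5, c = 5, d = 6.
So p(s) = -5s^3 - 5s^2 + 5s + 6.
Check: p(4) = -374. ✓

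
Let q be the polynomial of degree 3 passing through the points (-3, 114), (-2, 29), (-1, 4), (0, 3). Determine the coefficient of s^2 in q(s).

-6

Write q(s) = as^3 + bs^2 + cs + d. Substituting each data point gives a linear system:
  -27a + 9b - 3c + d = 114
  -8a + 4b - 2c + d = 29
  -a + b - c + d = 4
  d = 3
Solving the system yields a = -6, b = -6, c = -1, d = 3.
So q(s) = -6s^3 - 6s^2 - s + 3.
The coefficient of s^2 is -6.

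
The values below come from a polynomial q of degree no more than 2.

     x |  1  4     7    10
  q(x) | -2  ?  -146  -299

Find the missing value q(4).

-47

On equispaced nodes a degree-2 polynomial has vanishing third forward difference, so
  - q(1) + 3·q(4) - 3·q(7) + q(10) = 0.
Substituting the known values and solving for q(4):
  3·q(4) = -141
  q(4) = -47.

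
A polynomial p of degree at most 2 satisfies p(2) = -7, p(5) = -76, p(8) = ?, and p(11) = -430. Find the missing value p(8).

-217

The 3 known points determine the degree-2 polynomial uniquely.
Write p(u) = au^2 + bu + c. Substituting each data point gives a linear system:
  4a + 2b + c = -7
  25a + 5b + c = -76
  121a + 11b + c = -430
Solving the system yields a = -4, b = 5, c = -1.
So p(u) = -4u² + 5u - 1.
Then p(8) = -217.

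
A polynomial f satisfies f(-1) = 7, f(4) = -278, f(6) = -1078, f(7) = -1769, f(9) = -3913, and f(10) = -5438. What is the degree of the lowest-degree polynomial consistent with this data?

Divided differences on the nodes -1, 4, 6, 7, 9, 10:
  order 0: 7  -278  -1078  -1769  -3913  -5438
  order 1: -57  -400  -691  -1072  -1525
  order 2: -49  -97  -127  -151
  order 3: -6  -6  -6
  order 4: 0  0
  order 5: 0
The order-3 divided differences are all -6 (nonzero) and every higher order vanishes, so the data lies on a polynomial of degree exactly 3.

3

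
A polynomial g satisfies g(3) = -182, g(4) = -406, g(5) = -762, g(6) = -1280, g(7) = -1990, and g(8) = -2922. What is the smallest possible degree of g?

Forward differences of the values at t = 3, 4, 5, 6, 7, 8:
  g  : -182  -406  -762  -1280  -1990  -2922
  Δ  : -224  -356  -518  -710  -932
  Δ^2: -132  -162  -192  -222
  Δ^3: -30  -30  -30
  Δ^4: 0  0
  Δ^5: 0
The third differences are constant (-30) and nonzero, while all higher differences vanish, so the minimal degree is 3.

3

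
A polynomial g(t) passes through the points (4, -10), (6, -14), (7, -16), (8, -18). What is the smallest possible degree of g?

1

Divided differences on the nodes 4, 6, 7, 8:
  order 0: -10  -14  -16  -18
  order 1: -2  -2  -2
  order 2: 0  0
  order 3: 0
The order-1 divided differences are all -2 (nonzero) and every higher order vanishes, so the data lies on a polynomial of degree exactly 1.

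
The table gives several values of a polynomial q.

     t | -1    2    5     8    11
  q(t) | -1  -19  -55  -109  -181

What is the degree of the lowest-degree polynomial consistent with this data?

Forward differences of the values at t = -1, 2, 5, 8, 11:
  q  : -1  -19  -55  -109  -181
  Δ  : -18  -36  -54  -72
  Δ^2: -18  -18  -18
  Δ^3: 0  0
  Δ^4: 0
The second differences are constant (-18) and nonzero, while all higher differences vanish, so the minimal degree is 2.

2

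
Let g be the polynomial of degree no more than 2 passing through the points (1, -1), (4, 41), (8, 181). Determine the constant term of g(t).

Write g(t) = at^2 + bt + c. Substituting each data point gives a linear system:
  a + b + c = -1
  16a + 4b + c = 41
  64a + 8b + c = 181
Solving the system yields a = 3, b = -1, c = -3.
So g(t) = 3t² - t - 3.
The constant term is -3.

-3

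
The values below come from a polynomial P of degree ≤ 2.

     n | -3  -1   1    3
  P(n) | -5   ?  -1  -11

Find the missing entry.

1

On equispaced nodes a degree-2 polynomial has vanishing third forward difference, so
  - P(-3) + 3·P(-1) - 3·P(1) + P(3) = 0.
Substituting the known values and solving for P(-1):
  3·P(-1) = 3
  P(-1) = 1.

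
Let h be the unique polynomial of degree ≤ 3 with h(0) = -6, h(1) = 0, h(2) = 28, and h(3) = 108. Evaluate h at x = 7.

Write h(x) = ax^3 + bx^2 + cx + d. Substituting each data point gives a linear system:
  d = -6
  a + b + c + d = 0
  8a + 4b + 2c + d = 28
  27a + 9b + 3c + d = 108
Solving the system yields a = 5, b = -4, c = 5, d = -6.
So h(x) = 5x^3 - 4x^2 + 5x - 6.
Then h(7) = 1548.

1548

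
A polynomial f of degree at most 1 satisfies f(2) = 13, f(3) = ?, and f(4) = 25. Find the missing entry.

The 2 known points determine the degree-1 polynomial uniquely.
Write f(s) = as + b. Substituting each data point gives a linear system:
  2a + b = 13
  4a + b = 25
Solving the system yields a = 6, b = 1.
So f(s) = 6s + 1.
Then f(3) = 19.

19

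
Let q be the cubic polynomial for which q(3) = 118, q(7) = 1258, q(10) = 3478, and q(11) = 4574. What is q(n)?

Using the Lagrange interpolation formula with nodes 3, 7, 10, 11:
  L_0(n) = (n - 7)(n - 10)(n - 11) / -224
  L_1(n) = (n - 3)(n - 10)(n - 11) / 48
  L_2(n) = (n - 3)(n - 7)(n - 11) / -21
  L_3(n) = (n - 3)(n - 7)(n - 10) / 32
Then q(n) = 118·L_0(n) + 1258·L_1(n) + 3478·L_2(n) + 4574·L_3(n).
Expanding and collecting terms gives q(n) = 3n^3 + 5n^2 - 2n - 2.
Check: q(7) = 1258. ✓

q(n) = 3n^3 + 5n^2 - 2n - 2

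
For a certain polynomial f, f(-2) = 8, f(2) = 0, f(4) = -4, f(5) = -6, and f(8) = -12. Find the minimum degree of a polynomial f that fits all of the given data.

Divided differences on the nodes -2, 2, 4, 5, 8:
  order 0: 8  0  -4  -6  -12
  order 1: -2  -2  -2  -2
  order 2: 0  0  0
  order 3: 0  0
  order 4: 0
The order-1 divided differences are all -2 (nonzero) and every higher order vanishes, so the data lies on a polynomial of degree exactly 1.

1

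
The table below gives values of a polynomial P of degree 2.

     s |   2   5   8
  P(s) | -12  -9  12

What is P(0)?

-4

Write P(s) = as^2 + bs + c. Substituting each data point gives a linear system:
  4a + 2b + c = -12
  25a + 5b + c = -9
  64a + 8b + c = 12
Solving the system yields a = 1, b = -6, c = -4.
So P(s) = s^2 - 6s - 4.
Then P(0) = -4.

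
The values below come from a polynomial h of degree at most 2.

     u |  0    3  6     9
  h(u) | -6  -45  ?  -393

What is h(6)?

-174

The 3 known points determine the degree-2 polynomial uniquely.
Write h(u) = au^2 + bu + c. Substituting each data point gives a linear system:
  c = -6
  9a + 3b + c = -45
  81a + 9b + c = -393
Solving the system yields a = -5, b = 2, c = -6.
So h(u) = -5u^2 + 2u - 6.
Then h(6) = -174.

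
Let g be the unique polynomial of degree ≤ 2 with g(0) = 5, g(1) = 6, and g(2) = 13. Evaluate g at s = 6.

101

Using the Lagrange interpolation formula with nodes 0, 1, 2:
  L_0(s) = (s - 1)(s - 2) / 2
  L_1(s) = s(s - 2) / -1
  L_2(s) = s(s - 1) / 2
Then g(s) = 5·L_0(s) + 6·L_1(s) + 13·L_2(s).
Expanding and collecting terms gives g(s) = 3s^2 - 2s + 5.
Evaluating at s = 6: g(6) = 101.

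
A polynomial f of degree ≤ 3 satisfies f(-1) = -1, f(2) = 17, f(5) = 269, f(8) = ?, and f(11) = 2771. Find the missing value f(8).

1079

The 4 known points determine the degree-3 polynomial uniquely.
Write f(s) = as^3 + bs^2 + cs + d. Substituting each data point gives a linear system:
  -a + b - c + d = -1
  8a + 4b + 2c + d = 17
  125a + 25b + 5c + d = 269
  1331a + 121b + 11c + d = 2771
Solving the system yields a = 2, b = 1, c = -1, d = -1.
So f(s) = 2s^3 + s^2 - s - 1.
Then f(8) = 1079.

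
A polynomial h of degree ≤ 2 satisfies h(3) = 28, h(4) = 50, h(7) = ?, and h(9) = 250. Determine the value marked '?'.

The 3 known points determine the degree-2 polynomial uniquely.
Write h(n) = an^2 + bn + c. Substituting each data point gives a linear system:
  9a + 3b + c = 28
  16a + 4b + c = 50
  81a + 9b + c = 250
Solving the system yields a = 3, b = 1, c = -2.
So h(n) = 3n^2 + n - 2.
Then h(7) = 152.

152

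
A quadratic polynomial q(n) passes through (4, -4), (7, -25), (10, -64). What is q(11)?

Write q(n) = an^2 + bn + c. Substituting each data point gives a linear system:
  16a + 4b + c = -4
  49a + 7b + c = -25
  100a + 10b + c = -64
Solving the system yields a = -1, b = 4, c = -4.
So q(n) = -n^2 + 4n - 4.
Then q(11) = -81.

-81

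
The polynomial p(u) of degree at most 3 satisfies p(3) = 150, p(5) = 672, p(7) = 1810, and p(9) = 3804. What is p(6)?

1149

Using the Lagrange interpolation formula with nodes 3, 5, 7, 9:
  L_0(u) = (u - 5)(u - 7)(u - 9) / -48
  L_1(u) = (u - 3)(u - 7)(u - 9) / 16
  L_2(u) = (u - 3)(u - 5)(u - 9) / -16
  L_3(u) = (u - 3)(u - 5)(u - 7) / 48
Then p(u) = 150·L_0(u) + 672·L_1(u) + 1810·L_2(u) + 3804·L_3(u).
Expanding and collecting terms gives p(u) = 5u^3 + 2u^2 - 3.
Evaluating at u = 6: p(6) = 1149.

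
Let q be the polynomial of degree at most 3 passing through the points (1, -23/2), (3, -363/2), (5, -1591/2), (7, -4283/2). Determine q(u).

q(u) = -6u^3 - (3/2)u^2 - u - 3

Using the Lagrange interpolation formula with nodes 1, 3, 5, 7:
  L_0(u) = (u - 3)(u - 5)(u - 7) / -48
  L_1(u) = (u - 1)(u - 5)(u - 7) / 16
  L_2(u) = (u - 1)(u - 3)(u - 7) / -16
  L_3(u) = (u - 1)(u - 3)(u - 5) / 48
Then q(u) = -23/2·L_0(u) - 363/2·L_1(u) - 1591/2·L_2(u) - 4283/2·L_3(u).
Expanding and collecting terms gives q(u) = -6u³ - (3/2)u² - u - 3.
Check: q(1) = -23/2. ✓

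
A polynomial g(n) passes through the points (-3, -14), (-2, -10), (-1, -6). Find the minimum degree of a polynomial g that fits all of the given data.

Forward differences of the values at n = -3, -2, -1:
  g  : -14  -10  -6
  Δ  : 4  4
  Δ^2: 0
The first differences are constant (4) and nonzero, while all higher differences vanish, so the minimal degree is 1.

1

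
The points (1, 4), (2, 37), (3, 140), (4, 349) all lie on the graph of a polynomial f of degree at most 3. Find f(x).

Write f(x) = ax^3 + bx^2 + cx + d. Substituting each data point gives a linear system:
  a + b + c + d = 4
  8a + 4b + 2c + d = 37
  27a + 9b + 3c + d = 140
  64a + 16b + 4c + d = 349
Solving the system yields a = 6, b = -1, c = -6, d = 5.
So f(x) = 6x^3 - x^2 - 6x + 5.
Check: f(2) = 37. ✓

f(x) = 6x^3 - x^2 - 6x + 5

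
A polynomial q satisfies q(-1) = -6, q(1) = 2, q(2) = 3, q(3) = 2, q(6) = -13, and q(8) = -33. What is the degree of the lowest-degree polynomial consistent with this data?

2

Divided differences on the nodes -1, 1, 2, 3, 6, 8:
  order 0: -6  2  3  2  -13  -33
  order 1: 4  1  -1  -5  -10
  order 2: -1  -1  -1  -1
  order 3: 0  0  0
  order 4: 0  0
  order 5: 0
The order-2 divided differences are all -1 (nonzero) and every higher order vanishes, so the data lies on a polynomial of degree exactly 2.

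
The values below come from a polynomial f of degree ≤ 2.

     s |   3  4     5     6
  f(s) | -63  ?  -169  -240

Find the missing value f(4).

On equispaced nodes a degree-2 polynomial has vanishing third forward difference, so
  - f(3) + 3·f(4) - 3·f(5) + f(6) = 0.
Substituting the known values and solving for f(4):
  3·f(4) = -330
  f(4) = -110.

-110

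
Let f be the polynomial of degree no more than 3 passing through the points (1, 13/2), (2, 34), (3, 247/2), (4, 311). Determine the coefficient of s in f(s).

1/2

Write f(s) = as^3 + bs^2 + cs + d. Substituting each data point gives a linear system:
  a + b + c + d = 13/2
  8a + 4b + 2c + d = 34
  27a + 9b + 3c + d = 247/2
  64a + 16b + 4c + d = 311
Solving the system yields a = 6, b = -5, c = 1/2, d = 5.
So f(s) = 6s³ - 5s² + (1/2)s + 5.
The coefficient of s is 1/2.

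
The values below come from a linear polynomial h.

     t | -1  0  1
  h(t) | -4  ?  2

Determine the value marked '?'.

The 2 known points determine the degree-1 polynomial uniquely.
Write h(t) = at + b. Substituting each data point gives a linear system:
  -a + b = -4
  a + b = 2
Solving the system yields a = 3, b = -1.
So h(t) = 3t - 1.
Then h(0) = -1.

-1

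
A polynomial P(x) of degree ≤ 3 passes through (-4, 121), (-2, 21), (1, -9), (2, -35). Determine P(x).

Using the Lagrange interpolation formula with nodes -4, -2, 1, 2:
  L_0(x) = (x + 2)(x - 1)(x - 2) / -60
  L_1(x) = (x + 4)(x - 1)(x - 2) / 24
  L_2(x) = (x + 4)(x + 2)(x - 2) / -15
  L_3(x) = (x + 4)(x + 2)(x - 1) / 24
Then P(x) = 121·L_0(x) + 21·L_1(x) - 9·L_2(x) - 35·L_3(x).
Expanding and collecting terms gives P(x) = -2x³ - 2x² - 6x + 1.
Check: P(-2) = 21. ✓

P(x) = -2x^3 - 2x^2 - 6x + 1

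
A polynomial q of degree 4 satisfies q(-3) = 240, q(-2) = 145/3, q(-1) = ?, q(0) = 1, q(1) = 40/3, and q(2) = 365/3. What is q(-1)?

On equispaced nodes a degree-4 polynomial has vanishing fifth forward difference, so
  - q(-3) + 5·q(-2) - 10·q(-1) + 10·q(0) - 5·q(1) + q(2) = 0.
Substituting the known values and solving for q(-1):
  -10·q(-1) = -200/3
  q(-1) = 20/3.

20/3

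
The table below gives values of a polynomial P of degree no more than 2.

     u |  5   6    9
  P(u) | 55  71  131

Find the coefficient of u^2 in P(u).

1

Write P(u) = au^2 + bu + c. Substituting each data point gives a linear system:
  25a + 5b + c = 55
  36a + 6b + c = 71
  81a + 9b + c = 131
Solving the system yields a = 1, b = 5, c = 5.
So P(u) = u^2 + 5u + 5.
The leading coefficient is 1.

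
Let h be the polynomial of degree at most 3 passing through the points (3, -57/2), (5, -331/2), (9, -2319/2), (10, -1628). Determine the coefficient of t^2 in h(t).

4

Write h(t) = at^3 + bt^2 + ct + d. Substituting each data point gives a linear system:
  27a + 9b + 3c + d = -57/2
  125a + 25b + 5c + d = -331/2
  729a + 81b + 9c + d = -2319/2
  1000a + 100b + 10c + d = -1628
Solving the system yields a = -2, b = 4, c = -5/2, d = -3.
So h(t) = -2t³ + 4t² - (5/2)t - 3.
The coefficient of t^2 is 4.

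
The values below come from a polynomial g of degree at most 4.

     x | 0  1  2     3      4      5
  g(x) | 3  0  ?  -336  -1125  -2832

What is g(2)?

The 5 known points determine the degree-4 polynomial uniquely.
Write g(x) = ax^4 + bx^3 + cx^2 + dx + e. Substituting each data point gives a linear system:
  e = 3
  a + b + c + d + e = 0
  81a + 27b + 9c + 3d + e = -336
  256a + 64b + 16c + 4d + e = -1125
  625a + 125b + 25c + 5d + e = -2832
Solving the system yields a = -5, b = 2, c = 2, d = -2, e = 3.
So g(x) = -5x^4 + 2x^3 + 2x^2 - 2x + 3.
Then g(2) = -57.

-57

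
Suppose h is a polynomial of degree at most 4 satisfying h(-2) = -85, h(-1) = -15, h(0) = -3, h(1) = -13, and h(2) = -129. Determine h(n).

h(n) = -5n^4 - 4n^3 - 6n^2 + 5n - 3

Write h(n) = an^4 + bn^3 + cn^2 + dn + e. Substituting each data point gives a linear system:
  16a - 8b + 4c - 2d + e = -85
  a - b + c - d + e = -15
  e = -3
  a + b + c + d + e = -13
  16a + 8b + 4c + 2d + e = -129
Solving the system yields a = -5, b = -4, c = -6, d = 5, e = -3.
So h(n) = -5n⁴ - 4n³ - 6n² + 5n - 3.
Check: h(-2) = -85. ✓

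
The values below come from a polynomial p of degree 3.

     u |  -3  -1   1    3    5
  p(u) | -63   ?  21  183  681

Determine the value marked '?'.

The 4 known points determine the degree-3 polynomial uniquely.
Write p(u) = au^3 + bu^2 + cu + d. Substituting each data point gives a linear system:
  -27a + 9b - 3c + d = -63
  a + b + c + d = 21
  27a + 9b + 3c + d = 183
  125a + 25b + 5c + d = 681
Solving the system yields a = 4, b = 6, c = 5, d = 6.
So p(u) = 4u^3 + 6u^2 + 5u + 6.
Then p(-1) = 3.

3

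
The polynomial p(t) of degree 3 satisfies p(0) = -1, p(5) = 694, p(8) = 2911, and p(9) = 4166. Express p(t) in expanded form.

p(t) = 6t^3 - 3t^2 + 4t - 1

Write p(t) = at^3 + bt^2 + ct + d. Substituting each data point gives a linear system:
  d = -1
  125a + 25b + 5c + d = 694
  512a + 64b + 8c + d = 2911
  729a + 81b + 9c + d = 4166
Solving the system yields a = 6, b = -3, c = 4, d = -1.
So p(t) = 6t³ - 3t² + 4t - 1.
Check: p(8) = 2911. ✓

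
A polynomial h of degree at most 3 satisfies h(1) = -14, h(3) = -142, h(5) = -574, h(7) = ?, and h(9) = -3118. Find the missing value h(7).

-1502

On equispaced nodes a degree-3 polynomial has vanishing fourth forward difference, so
  h(1) - 4·h(3) + 6·h(5) - 4·h(7) + h(9) = 0.
Substituting the known values and solving for h(7):
  -4·h(7) = 6008
  h(7) = -1502.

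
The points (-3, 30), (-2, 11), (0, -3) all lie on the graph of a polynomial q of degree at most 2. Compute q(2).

15

Write q(s) = as^2 + bs + c. Substituting each data point gives a linear system:
  9a - 3b + c = 30
  4a - 2b + c = 11
  c = -3
Solving the system yields a = 4, b = 1, c = -3.
So q(s) = 4s² + s - 3.
Then q(2) = 15.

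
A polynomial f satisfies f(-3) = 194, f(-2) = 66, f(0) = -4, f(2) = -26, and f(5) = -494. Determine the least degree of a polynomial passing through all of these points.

Divided differences on the nodes -3, -2, 0, 2, 5:
  order 0: 194  66  -4  -26  -494
  order 1: -128  -35  -11  -156
  order 2: 31  6  -29
  order 3: -5  -5
  order 4: 0
The order-3 divided differences are all -5 (nonzero) and every higher order vanishes, so the data lies on a polynomial of degree exactly 3.

3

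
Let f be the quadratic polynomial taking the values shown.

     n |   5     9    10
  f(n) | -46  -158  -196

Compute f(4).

Using the Lagrange interpolation formula with nodes 5, 9, 10:
  L_0(n) = (n - 9)(n - 10) / 20
  L_1(n) = (n - 5)(n - 10) / -4
  L_2(n) = (n - 5)(n - 9) / 5
Then f(n) = -46·L_0(n) - 158·L_1(n) - 196·L_2(n).
Expanding and collecting terms gives f(n) = -2n^2 + 4.
Evaluating at n = 4: f(4) = -28.

-28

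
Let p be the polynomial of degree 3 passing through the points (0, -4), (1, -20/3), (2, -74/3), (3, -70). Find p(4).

Forward differences of the values at s = 0, 1, 2, 3:
  p  : -4  -20/3  -74/3  -70
  Δ  : -8/3  -18  -136/3
  Δ^2: -46/3  -82/3
  Δ^3: -12
The third differences are constant, confirming degree 3.
Interpolating (Newton forward form) and evaluating at s = 4 gives p(4) = -464/3.

-464/3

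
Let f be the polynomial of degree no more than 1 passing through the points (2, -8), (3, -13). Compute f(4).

Using the Lagrange interpolation formula with nodes 2, 3:
  L_0(u) = (u - 3) / -1
  L_1(u) = (u - 2) / 1
Then f(u) = -8·L_0(u) - 13·L_1(u).
Expanding and collecting terms gives f(u) = -5u + 2.
Evaluating at u = 4: f(4) = -18.

-18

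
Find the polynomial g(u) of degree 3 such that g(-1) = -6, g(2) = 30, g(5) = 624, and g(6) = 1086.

g(u) = 5u^3 + u^2 - 4u - 6

Write g(u) = au^3 + bu^2 + cu + d. Substituting each data point gives a linear system:
  -a + b - c + d = -6
  8a + 4b + 2c + d = 30
  125a + 25b + 5c + d = 624
  216a + 36b + 6c + d = 1086
Solving the system yields a = 5, b = 1, c = -4, d = -6.
So g(u) = 5u³ + u² - 4u - 6.
Check: g(6) = 1086. ✓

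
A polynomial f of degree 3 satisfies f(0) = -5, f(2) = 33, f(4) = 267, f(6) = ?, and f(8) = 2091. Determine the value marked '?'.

889

On equispaced nodes a degree-3 polynomial has vanishing fourth forward difference, so
  f(0) - 4·f(2) + 6·f(4) - 4·f(6) + f(8) = 0.
Substituting the known values and solving for f(6):
  -4·f(6) = -3556
  f(6) = 889.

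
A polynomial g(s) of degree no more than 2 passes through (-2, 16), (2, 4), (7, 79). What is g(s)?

g(s) = 2s^2 - 3s + 2

Write g(s) = as^2 + bs + c. Substituting each data point gives a linear system:
  4a - 2b + c = 16
  4a + 2b + c = 4
  49a + 7b + c = 79
Solving the system yields a = 2, b = -3, c = 2.
So g(s) = 2s^2 - 3s + 2.
Check: g(-2) = 16. ✓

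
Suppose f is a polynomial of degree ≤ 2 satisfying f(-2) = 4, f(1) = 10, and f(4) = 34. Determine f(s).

f(s) = s^2 + 3s + 6

Write f(s) = as^2 + bs + c. Substituting each data point gives a linear system:
  4a - 2b + c = 4
  a + b + c = 10
  16a + 4b + c = 34
Solving the system yields a = 1, b = 3, c = 6.
So f(s) = s² + 3s + 6.
Check: f(-2) = 4. ✓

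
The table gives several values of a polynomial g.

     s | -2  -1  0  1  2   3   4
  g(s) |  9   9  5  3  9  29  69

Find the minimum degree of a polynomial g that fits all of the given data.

3

Forward differences of the values at s = -2, -1, 0, 1, 2, 3, 4:
  g  : 9  9  5  3  9  29  69
  Δ  : 0  -4  -2  6  20  40
  Δ^2: -4  2  8  14  20
  Δ^3: 6  6  6  6
  Δ^4: 0  0  0
  Δ^5: 0  0
  Δ^6: 0
The third differences are constant (6) and nonzero, while all higher differences vanish, so the minimal degree is 3.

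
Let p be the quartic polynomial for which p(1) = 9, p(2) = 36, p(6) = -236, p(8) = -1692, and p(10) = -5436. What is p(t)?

p(t) = -t^4 + 4t^3 + 6t^2 - 4t + 4

Using the Lagrange interpolation formula with nodes 1, 2, 6, 8, 10:
  L_0(t) = (t - 2)(t - 6)(t - 8)(t - 10) / 315
  L_1(t) = (t - 1)(t - 6)(t - 8)(t - 10) / -192
  L_2(t) = (t - 1)(t - 2)(t - 8)(t - 10) / 160
  L_3(t) = (t - 1)(t - 2)(t - 6)(t - 10) / -168
  L_4(t) = (t - 1)(t - 2)(t - 6)(t - 8) / 576
Then p(t) = 9·L_0(t) + 36·L_1(t) - 236·L_2(t) - 1692·L_3(t) - 5436·L_4(t).
Expanding and collecting terms gives p(t) = -t^4 + 4t^3 + 6t^2 - 4t + 4.
Check: p(2) = 36. ✓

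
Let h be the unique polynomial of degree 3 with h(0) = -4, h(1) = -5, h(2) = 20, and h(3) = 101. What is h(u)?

h(u) = 5u^3 - 2u^2 - 4u - 4

Using the Lagrange interpolation formula with nodes 0, 1, 2, 3:
  L_0(u) = (u - 1)(u - 2)(u - 3) / -6
  L_1(u) = u(u - 2)(u - 3) / 2
  L_2(u) = u(u - 1)(u - 3) / -2
  L_3(u) = u(u - 1)(u - 2) / 6
Then h(u) = -4·L_0(u) - 5·L_1(u) + 20·L_2(u) + 101·L_3(u).
Expanding and collecting terms gives h(u) = 5u³ - 2u² - 4u - 4.
Check: h(3) = 101. ✓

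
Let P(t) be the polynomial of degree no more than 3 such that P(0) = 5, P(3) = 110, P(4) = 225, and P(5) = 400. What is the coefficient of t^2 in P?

6

Write P(t) = at^3 + bt^2 + ct + d. Substituting each data point gives a linear system:
  d = 5
  27a + 9b + 3c + d = 110
  64a + 16b + 4c + d = 225
  125a + 25b + 5c + d = 400
Solving the system yields a = 2, b = 6, c = -1, d = 5.
So P(t) = 2t^3 + 6t^2 - t + 5.
The coefficient of t^2 is 6.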